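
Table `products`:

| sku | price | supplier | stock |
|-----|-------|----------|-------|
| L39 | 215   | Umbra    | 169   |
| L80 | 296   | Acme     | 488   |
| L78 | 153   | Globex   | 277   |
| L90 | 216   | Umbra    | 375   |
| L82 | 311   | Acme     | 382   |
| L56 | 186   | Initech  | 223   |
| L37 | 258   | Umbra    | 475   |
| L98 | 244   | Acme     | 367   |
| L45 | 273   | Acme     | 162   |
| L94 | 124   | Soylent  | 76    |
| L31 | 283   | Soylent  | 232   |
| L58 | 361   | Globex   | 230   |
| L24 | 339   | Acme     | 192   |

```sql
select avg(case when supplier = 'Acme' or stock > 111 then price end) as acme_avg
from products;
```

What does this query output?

sku=L39: ✓ → 215
sku=L80: ✓ → 296
sku=L78: ✓ → 153
sku=L90: ✓ → 216
sku=L82: ✓ → 311
sku=L56: ✓ → 186
sku=L37: ✓ → 258
sku=L98: ✓ → 244
sku=L45: ✓ → 273
sku=L94: ✗
sku=L31: ✓ → 283
sku=L58: ✓ → 361
sku=L24: ✓ → 339
acme_avg = (215 + 296 + 153 + 216 + 311 + 186 + 258 + 244 + 273 + 283 + 361 + 339) / 12 = 261.25

261.25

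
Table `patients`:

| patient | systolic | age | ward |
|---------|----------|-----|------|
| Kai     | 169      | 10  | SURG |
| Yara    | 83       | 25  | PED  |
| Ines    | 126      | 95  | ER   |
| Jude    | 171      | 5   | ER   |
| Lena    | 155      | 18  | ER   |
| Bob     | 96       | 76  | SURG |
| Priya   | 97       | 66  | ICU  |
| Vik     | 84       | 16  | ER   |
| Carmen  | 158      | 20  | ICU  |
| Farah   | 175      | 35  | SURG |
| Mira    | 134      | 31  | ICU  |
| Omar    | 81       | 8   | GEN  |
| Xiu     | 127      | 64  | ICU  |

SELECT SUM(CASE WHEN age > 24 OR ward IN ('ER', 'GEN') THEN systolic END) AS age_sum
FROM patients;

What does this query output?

1329

patient=Kai: ✗
patient=Yara: ✓ → 83
patient=Ines: ✓ → 126
patient=Jude: ✓ → 171
patient=Lena: ✓ → 155
patient=Bob: ✓ → 96
patient=Priya: ✓ → 97
patient=Vik: ✓ → 84
patient=Carmen: ✗
patient=Farah: ✓ → 175
patient=Mira: ✓ → 134
patient=Omar: ✓ → 81
patient=Xiu: ✓ → 127
age_sum = 83 + 126 + 171 + 155 + 96 + 97 + 84 + 175 + 134 + 81 + 127 = 1329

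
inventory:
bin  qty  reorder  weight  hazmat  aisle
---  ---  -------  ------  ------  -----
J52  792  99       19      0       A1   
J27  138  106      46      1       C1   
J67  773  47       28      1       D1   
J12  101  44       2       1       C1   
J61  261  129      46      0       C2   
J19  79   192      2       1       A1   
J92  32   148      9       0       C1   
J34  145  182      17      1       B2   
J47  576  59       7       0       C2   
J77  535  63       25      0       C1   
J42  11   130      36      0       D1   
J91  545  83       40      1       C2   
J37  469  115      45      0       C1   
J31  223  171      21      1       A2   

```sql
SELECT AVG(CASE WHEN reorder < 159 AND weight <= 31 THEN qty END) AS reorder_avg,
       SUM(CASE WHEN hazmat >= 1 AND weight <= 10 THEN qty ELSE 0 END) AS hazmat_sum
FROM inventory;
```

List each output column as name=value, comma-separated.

[reorder_avg: reorder < 159 AND weight <= 31]
bin=J52: ✓ → 792
bin=J27: ✗
bin=J67: ✓ → 773
bin=J12: ✓ → 101
bin=J61: ✗
bin=J19: ✗
bin=J92: ✓ → 32
bin=J34: ✗
bin=J47: ✓ → 576
bin=J77: ✓ → 535
bin=J42: ✗
bin=J91: ✗
bin=J37: ✗
bin=J31: ✗
reorder_avg = (792 + 773 + 101 + 32 + 576 + 535) / 6 = 468.1666666667
—
[hazmat_sum: hazmat >= 1 AND weight <= 10]
bin=J52: ✗
bin=J27: ✗
bin=J67: ✗
bin=J12: ✓ → 101
bin=J61: ✗
bin=J19: ✓ → 79
bin=J92: ✗
bin=J34: ✗
bin=J47: ✗
bin=J77: ✗
bin=J42: ✗
bin=J91: ✗
bin=J37: ✗
bin=J31: ✗
hazmat_sum = 101 + 79 = 180

reorder_avg=468.1666666667, hazmat_sum=180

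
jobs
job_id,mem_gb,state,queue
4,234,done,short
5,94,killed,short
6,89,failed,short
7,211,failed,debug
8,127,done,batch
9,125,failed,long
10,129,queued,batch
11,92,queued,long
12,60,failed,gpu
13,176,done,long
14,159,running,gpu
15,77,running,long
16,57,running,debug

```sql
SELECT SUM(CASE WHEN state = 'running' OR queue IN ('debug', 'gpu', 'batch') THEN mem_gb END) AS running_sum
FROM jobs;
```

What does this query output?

job_id=4: ✗
job_id=5: ✗
job_id=6: ✗
job_id=7: ✓ → 211
job_id=8: ✓ → 127
job_id=9: ✗
job_id=10: ✓ → 129
job_id=11: ✗
job_id=12: ✓ → 60
job_id=13: ✗
job_id=14: ✓ → 159
job_id=15: ✓ → 77
job_id=16: ✓ → 57
running_sum = 211 + 127 + 129 + 60 + 159 + 77 + 57 = 820

820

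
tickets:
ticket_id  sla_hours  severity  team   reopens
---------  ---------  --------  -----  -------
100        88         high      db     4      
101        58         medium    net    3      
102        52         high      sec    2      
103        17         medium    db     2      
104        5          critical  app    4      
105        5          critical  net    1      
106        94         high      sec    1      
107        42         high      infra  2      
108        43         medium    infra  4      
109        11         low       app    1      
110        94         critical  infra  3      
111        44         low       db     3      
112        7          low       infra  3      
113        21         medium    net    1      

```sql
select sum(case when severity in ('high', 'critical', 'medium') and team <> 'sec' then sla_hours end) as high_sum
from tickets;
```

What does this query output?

ticket_id=100: ✓ → 88
ticket_id=101: ✓ → 58
ticket_id=102: ✗
ticket_id=103: ✓ → 17
ticket_id=104: ✓ → 5
ticket_id=105: ✓ → 5
ticket_id=106: ✗
ticket_id=107: ✓ → 42
ticket_id=108: ✓ → 43
ticket_id=109: ✗
ticket_id=110: ✓ → 94
ticket_id=111: ✗
ticket_id=112: ✗
ticket_id=113: ✓ → 21
high_sum = 88 + 58 + 17 + 5 + 5 + 42 + 43 + 94 + 21 = 373

373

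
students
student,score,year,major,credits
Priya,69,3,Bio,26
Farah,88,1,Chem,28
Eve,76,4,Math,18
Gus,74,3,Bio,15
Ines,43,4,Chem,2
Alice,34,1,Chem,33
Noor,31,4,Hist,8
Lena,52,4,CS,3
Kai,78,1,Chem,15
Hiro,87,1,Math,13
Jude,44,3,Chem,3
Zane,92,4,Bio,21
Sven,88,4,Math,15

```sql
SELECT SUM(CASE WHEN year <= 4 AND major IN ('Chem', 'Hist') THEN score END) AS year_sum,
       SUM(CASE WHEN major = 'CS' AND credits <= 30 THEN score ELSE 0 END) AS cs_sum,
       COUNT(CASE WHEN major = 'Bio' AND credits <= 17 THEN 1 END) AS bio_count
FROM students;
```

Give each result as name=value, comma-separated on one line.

[year_sum: year <= 4 AND major IN ('Chem', 'Hist')]
student=Priya: ✗
student=Farah: ✓ → 88
student=Eve: ✗
student=Gus: ✗
student=Ines: ✓ → 43
student=Alice: ✓ → 34
student=Noor: ✓ → 31
student=Lena: ✗
student=Kai: ✓ → 78
student=Hiro: ✗
student=Jude: ✓ → 44
student=Zane: ✗
student=Sven: ✗
year_sum = 88 + 43 + 34 + 31 + 78 + 44 = 318
—
[cs_sum: major = 'CS' AND credits <= 30]
student=Priya: ✗
student=Farah: ✗
student=Eve: ✗
student=Gus: ✗
student=Ines: ✗
student=Alice: ✗
student=Noor: ✗
student=Lena: ✓ → 52
student=Kai: ✗
student=Hiro: ✗
student=Jude: ✗
student=Zane: ✗
student=Sven: ✗
cs_sum = 52
—
[bio_count: major = 'Bio' AND credits <= 17]
student=Priya: ✗
student=Farah: ✗
student=Eve: ✗
student=Gus: ✓ → 1
student=Ines: ✗
student=Alice: ✗
student=Noor: ✗
student=Lena: ✗
student=Kai: ✗
student=Hiro: ✗
student=Jude: ✗
student=Zane: ✗
student=Sven: ✗
bio_count = COUNT(1) = 1

year_sum=318, cs_sum=52, bio_count=1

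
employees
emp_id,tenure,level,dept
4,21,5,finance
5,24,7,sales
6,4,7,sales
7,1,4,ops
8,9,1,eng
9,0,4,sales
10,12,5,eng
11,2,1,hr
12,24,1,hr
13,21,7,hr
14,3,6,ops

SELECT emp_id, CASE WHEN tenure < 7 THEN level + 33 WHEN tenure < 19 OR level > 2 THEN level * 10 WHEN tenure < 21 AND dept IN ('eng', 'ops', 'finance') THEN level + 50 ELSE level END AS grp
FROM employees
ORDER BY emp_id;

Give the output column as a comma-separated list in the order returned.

emp_id=4: tenure < 19 OR level > 2 → 50
emp_id=5: tenure < 19 OR level > 2 → 70
emp_id=6: tenure < 7 → 40
emp_id=7: tenure < 7 → 37
emp_id=8: tenure < 19 OR level > 2 → 10
emp_id=9: tenure < 7 → 37
emp_id=10: tenure < 19 OR level > 2 → 50
emp_id=11: tenure < 7 → 34
emp_id=12: ELSE → 1
emp_id=13: tenure < 19 OR level > 2 → 70
emp_id=14: tenure < 7 → 39

50, 70, 40, 37, 10, 37, 50, 34, 1, 70, 39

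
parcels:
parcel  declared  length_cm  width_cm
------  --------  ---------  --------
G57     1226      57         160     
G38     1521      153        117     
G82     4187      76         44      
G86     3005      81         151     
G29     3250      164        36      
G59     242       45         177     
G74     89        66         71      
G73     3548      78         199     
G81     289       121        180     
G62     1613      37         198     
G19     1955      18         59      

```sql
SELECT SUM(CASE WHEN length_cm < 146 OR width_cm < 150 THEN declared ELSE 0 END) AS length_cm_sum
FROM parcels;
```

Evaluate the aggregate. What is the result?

parcel=G57: ✓ → 1226
parcel=G38: ✓ → 1521
parcel=G82: ✓ → 4187
parcel=G86: ✓ → 3005
parcel=G29: ✓ → 3250
parcel=G59: ✓ → 242
parcel=G74: ✓ → 89
parcel=G73: ✓ → 3548
parcel=G81: ✓ → 289
parcel=G62: ✓ → 1613
parcel=G19: ✓ → 1955
length_cm_sum = 1226 + 1521 + 4187 + 3005 + 3250 + 242 + 89 + 3548 + 289 + 1613 + 1955 = 20925

20925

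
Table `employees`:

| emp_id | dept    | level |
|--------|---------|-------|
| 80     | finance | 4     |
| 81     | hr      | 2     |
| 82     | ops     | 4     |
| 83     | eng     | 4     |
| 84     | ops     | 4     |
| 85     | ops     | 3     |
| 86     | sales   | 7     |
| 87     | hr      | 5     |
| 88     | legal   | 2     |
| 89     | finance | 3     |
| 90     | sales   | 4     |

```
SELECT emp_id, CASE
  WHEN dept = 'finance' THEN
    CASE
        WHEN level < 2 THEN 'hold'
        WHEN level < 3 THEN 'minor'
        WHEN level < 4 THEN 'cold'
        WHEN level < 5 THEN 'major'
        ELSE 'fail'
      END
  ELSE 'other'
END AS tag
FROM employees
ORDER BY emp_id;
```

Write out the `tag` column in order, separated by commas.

major, other, other, other, other, other, other, other, other, cold, other

emp_id=80: dept='finance' → inner[level < 5] → major
emp_id=81: dept='hr' → outer ELSE → other
emp_id=82: dept='ops' → outer ELSE → other
emp_id=83: dept='eng' → outer ELSE → other
emp_id=84: dept='ops' → outer ELSE → other
emp_id=85: dept='ops' → outer ELSE → other
emp_id=86: dept='sales' → outer ELSE → other
emp_id=87: dept='hr' → outer ELSE → other
emp_id=88: dept='legal' → outer ELSE → other
emp_id=89: dept='finance' → inner[level < 4] → cold
emp_id=90: dept='sales' → outer ELSE → other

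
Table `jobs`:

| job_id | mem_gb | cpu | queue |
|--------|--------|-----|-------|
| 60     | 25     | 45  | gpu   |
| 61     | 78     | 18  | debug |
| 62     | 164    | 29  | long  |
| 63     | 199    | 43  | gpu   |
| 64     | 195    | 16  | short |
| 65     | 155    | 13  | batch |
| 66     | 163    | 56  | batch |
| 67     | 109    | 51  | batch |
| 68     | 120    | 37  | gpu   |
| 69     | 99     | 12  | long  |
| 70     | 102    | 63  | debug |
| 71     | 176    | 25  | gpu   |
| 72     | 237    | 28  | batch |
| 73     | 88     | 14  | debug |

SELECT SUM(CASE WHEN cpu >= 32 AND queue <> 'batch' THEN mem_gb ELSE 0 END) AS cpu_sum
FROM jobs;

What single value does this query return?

446

job_id=60: ✓ → 25
job_id=61: ✗
job_id=62: ✗
job_id=63: ✓ → 199
job_id=64: ✗
job_id=65: ✗
job_id=66: ✗
job_id=67: ✗
job_id=68: ✓ → 120
job_id=69: ✗
job_id=70: ✓ → 102
job_id=71: ✗
job_id=72: ✗
job_id=73: ✗
cpu_sum = 25 + 199 + 120 + 102 = 446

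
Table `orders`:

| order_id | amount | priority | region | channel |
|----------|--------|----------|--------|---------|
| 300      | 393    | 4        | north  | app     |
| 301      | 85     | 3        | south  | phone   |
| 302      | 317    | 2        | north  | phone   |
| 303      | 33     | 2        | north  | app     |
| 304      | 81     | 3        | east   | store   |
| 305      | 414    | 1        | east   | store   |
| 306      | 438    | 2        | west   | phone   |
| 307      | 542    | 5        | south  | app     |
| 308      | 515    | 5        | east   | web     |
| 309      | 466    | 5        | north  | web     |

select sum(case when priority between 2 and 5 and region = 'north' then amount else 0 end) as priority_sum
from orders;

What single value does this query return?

order_id=300: ✓ → 393
order_id=301: ✗
order_id=302: ✓ → 317
order_id=303: ✓ → 33
order_id=304: ✗
order_id=305: ✗
order_id=306: ✗
order_id=307: ✗
order_id=308: ✗
order_id=309: ✓ → 466
priority_sum = 393 + 317 + 33 + 466 = 1209

1209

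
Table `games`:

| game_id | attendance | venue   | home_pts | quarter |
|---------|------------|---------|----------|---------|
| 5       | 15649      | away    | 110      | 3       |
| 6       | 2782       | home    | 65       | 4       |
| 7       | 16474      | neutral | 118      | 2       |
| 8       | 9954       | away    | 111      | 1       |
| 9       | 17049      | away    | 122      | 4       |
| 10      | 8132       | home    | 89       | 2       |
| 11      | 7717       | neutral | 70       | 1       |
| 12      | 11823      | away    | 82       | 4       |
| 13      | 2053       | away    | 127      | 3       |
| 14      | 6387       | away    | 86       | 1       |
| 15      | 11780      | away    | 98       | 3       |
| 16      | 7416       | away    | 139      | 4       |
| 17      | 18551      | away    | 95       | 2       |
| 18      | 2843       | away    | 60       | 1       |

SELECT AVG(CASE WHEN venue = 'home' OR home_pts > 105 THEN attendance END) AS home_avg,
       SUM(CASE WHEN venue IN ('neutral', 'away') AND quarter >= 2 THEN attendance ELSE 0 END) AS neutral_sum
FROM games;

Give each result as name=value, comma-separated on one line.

[home_avg: venue = 'home' OR home_pts > 105]
game_id=5: ✓ → 15649
game_id=6: ✓ → 2782
game_id=7: ✓ → 16474
game_id=8: ✓ → 9954
game_id=9: ✓ → 17049
game_id=10: ✓ → 8132
game_id=11: ✗
game_id=12: ✗
game_id=13: ✓ → 2053
game_id=14: ✗
game_id=15: ✗
game_id=16: ✓ → 7416
game_id=17: ✗
game_id=18: ✗
home_avg = (15649 + 2782 + 16474 + 9954 + 17049 + 8132 + 2053 + 7416) / 8 = 9938.625
—
[neutral_sum: venue IN ('neutral', 'away') AND quarter >= 2]
game_id=5: ✓ → 15649
game_id=6: ✗
game_id=7: ✓ → 16474
game_id=8: ✗
game_id=9: ✓ → 17049
game_id=10: ✗
game_id=11: ✗
game_id=12: ✓ → 11823
game_id=13: ✓ → 2053
game_id=14: ✗
game_id=15: ✓ → 11780
game_id=16: ✓ → 7416
game_id=17: ✓ → 18551
game_id=18: ✗
neutral_sum = 15649 + 16474 + 17049 + 11823 + 2053 + 11780 + 7416 + 18551 = 100795

home_avg=9938.625, neutral_sum=100795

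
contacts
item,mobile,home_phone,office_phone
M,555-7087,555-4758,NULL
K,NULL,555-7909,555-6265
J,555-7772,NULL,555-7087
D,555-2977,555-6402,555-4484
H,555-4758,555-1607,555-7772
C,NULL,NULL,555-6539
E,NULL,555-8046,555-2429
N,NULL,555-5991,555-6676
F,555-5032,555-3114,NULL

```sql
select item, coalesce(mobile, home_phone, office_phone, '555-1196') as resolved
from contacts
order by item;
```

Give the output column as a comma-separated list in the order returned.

item=C: mobile=NULL, home_phone=NULL, office_phone=555-6539 → 555-6539
item=D: mobile=555-2977 → 555-2977
item=E: mobile=NULL, home_phone=555-8046 → 555-8046
item=F: mobile=555-5032 → 555-5032
item=H: mobile=555-4758 → 555-4758
item=J: mobile=555-7772 → 555-7772
item=K: mobile=NULL, home_phone=555-7909 → 555-7909
item=M: mobile=555-7087 → 555-7087
item=N: mobile=NULL, home_phone=555-5991 → 555-5991

555-6539, 555-2977, 555-8046, 555-5032, 555-4758, 555-7772, 555-7909, 555-7087, 555-5991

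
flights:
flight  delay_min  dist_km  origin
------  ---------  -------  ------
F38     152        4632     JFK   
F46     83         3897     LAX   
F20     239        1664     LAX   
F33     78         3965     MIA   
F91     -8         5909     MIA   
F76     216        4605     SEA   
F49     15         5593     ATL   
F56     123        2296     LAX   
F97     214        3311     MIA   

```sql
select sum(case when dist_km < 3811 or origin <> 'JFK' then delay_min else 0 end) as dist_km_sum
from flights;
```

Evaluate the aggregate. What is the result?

flight=F38: ✗
flight=F46: ✓ → 83
flight=F20: ✓ → 239
flight=F33: ✓ → 78
flight=F91: ✓ → -8
flight=F76: ✓ → 216
flight=F49: ✓ → 15
flight=F56: ✓ → 123
flight=F97: ✓ → 214
dist_km_sum = 83 + 239 + 78 + -8 + 216 + 15 + 123 + 214 = 960

960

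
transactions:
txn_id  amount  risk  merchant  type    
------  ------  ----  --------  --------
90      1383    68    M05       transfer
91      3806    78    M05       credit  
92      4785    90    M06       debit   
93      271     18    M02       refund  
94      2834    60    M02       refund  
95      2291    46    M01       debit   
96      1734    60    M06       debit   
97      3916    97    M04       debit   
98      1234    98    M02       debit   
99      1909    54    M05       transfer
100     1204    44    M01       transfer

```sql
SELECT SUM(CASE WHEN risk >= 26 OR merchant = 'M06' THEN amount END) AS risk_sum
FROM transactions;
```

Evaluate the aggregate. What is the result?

25096

txn_id=90: ✓ → 1383
txn_id=91: ✓ → 3806
txn_id=92: ✓ → 4785
txn_id=93: ✗
txn_id=94: ✓ → 2834
txn_id=95: ✓ → 2291
txn_id=96: ✓ → 1734
txn_id=97: ✓ → 3916
txn_id=98: ✓ → 1234
txn_id=99: ✓ → 1909
txn_id=100: ✓ → 1204
risk_sum = 1383 + 3806 + 4785 + 2834 + 2291 + 1734 + 3916 + 1234 + 1909 + 1204 = 25096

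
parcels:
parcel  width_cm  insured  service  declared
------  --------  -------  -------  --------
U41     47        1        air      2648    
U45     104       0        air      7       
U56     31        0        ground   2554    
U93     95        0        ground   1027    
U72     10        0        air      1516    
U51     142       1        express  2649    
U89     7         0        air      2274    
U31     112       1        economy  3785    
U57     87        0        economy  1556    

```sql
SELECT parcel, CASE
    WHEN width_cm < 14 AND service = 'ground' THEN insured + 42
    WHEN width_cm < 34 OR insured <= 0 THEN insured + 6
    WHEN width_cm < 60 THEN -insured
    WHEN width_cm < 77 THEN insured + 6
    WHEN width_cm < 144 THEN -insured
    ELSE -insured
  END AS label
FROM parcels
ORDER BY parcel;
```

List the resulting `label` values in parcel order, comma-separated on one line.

-1, -1, 6, -1, 6, 6, 6, 6, 6

parcel=U31: width_cm < 144 → -1
parcel=U41: width_cm < 60 → -1
parcel=U45: width_cm < 34 OR insured <= 0 → 6
parcel=U51: width_cm < 144 → -1
parcel=U56: width_cm < 34 OR insured <= 0 → 6
parcel=U57: width_cm < 34 OR insured <= 0 → 6
parcel=U72: width_cm < 34 OR insured <= 0 → 6
parcel=U89: width_cm < 34 OR insured <= 0 → 6
parcel=U93: width_cm < 34 OR insured <= 0 → 6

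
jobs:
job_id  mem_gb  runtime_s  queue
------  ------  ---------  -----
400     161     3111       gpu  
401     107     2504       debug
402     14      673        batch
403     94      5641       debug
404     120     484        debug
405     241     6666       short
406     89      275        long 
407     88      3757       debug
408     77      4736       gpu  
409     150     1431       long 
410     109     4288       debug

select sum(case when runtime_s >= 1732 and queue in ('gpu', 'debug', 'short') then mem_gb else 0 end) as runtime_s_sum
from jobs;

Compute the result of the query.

job_id=400: ✓ → 161
job_id=401: ✓ → 107
job_id=402: ✗
job_id=403: ✓ → 94
job_id=404: ✗
job_id=405: ✓ → 241
job_id=406: ✗
job_id=407: ✓ → 88
job_id=408: ✓ → 77
job_id=409: ✗
job_id=410: ✓ → 109
runtime_s_sum = 161 + 107 + 94 + 241 + 88 + 77 + 109 = 877

877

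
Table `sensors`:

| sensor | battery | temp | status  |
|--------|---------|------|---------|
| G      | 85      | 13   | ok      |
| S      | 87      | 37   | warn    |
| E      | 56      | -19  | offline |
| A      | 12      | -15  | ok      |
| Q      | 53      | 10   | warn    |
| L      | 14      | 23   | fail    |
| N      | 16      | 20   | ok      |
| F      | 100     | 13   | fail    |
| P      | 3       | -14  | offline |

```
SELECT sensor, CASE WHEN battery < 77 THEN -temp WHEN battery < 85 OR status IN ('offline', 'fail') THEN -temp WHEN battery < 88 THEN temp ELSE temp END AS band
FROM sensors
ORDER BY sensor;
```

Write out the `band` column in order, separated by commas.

15, 19, -13, 13, -23, -20, 14, -10, 37

sensor=A: battery < 77 → 15
sensor=E: battery < 77 → 19
sensor=F: battery < 85 OR status IN ('offline', 'fail') → -13
sensor=G: battery < 88 → 13
sensor=L: battery < 77 → -23
sensor=N: battery < 77 → -20
sensor=P: battery < 77 → 14
sensor=Q: battery < 77 → -10
sensor=S: battery < 88 → 37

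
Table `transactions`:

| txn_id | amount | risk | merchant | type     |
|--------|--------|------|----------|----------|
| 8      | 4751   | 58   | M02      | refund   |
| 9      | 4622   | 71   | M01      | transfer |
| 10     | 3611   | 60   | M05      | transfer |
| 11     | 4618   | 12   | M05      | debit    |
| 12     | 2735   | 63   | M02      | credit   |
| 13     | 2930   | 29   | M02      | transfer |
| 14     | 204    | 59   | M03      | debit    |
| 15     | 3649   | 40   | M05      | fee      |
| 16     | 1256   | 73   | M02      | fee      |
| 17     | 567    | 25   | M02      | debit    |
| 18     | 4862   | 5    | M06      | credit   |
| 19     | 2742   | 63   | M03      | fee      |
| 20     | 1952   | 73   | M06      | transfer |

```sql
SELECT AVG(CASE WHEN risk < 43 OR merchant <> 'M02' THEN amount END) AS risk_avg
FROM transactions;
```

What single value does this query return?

2975.7

txn_id=8: ✗
txn_id=9: ✓ → 4622
txn_id=10: ✓ → 3611
txn_id=11: ✓ → 4618
txn_id=12: ✗
txn_id=13: ✓ → 2930
txn_id=14: ✓ → 204
txn_id=15: ✓ → 3649
txn_id=16: ✗
txn_id=17: ✓ → 567
txn_id=18: ✓ → 4862
txn_id=19: ✓ → 2742
txn_id=20: ✓ → 1952
risk_avg = (4622 + 3611 + 4618 + 2930 + 204 + 3649 + 567 + 4862 + 2742 + 1952) / 10 = 2975.7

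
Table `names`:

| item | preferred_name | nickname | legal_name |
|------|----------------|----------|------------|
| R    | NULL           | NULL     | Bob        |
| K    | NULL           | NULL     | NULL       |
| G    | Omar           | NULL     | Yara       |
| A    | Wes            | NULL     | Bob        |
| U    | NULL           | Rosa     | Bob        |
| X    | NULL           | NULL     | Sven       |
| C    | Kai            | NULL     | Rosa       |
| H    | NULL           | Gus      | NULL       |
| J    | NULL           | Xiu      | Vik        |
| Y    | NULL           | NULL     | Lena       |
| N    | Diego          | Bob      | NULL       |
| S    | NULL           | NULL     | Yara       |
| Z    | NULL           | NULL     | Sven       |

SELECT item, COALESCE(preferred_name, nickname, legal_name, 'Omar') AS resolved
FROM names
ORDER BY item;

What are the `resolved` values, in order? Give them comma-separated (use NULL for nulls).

item=A: preferred_name=Wes → Wes
item=C: preferred_name=Kai → Kai
item=G: preferred_name=Omar → Omar
item=H: preferred_name=NULL, nickname=Gus → Gus
item=J: preferred_name=NULL, nickname=Xiu → Xiu
item=K: preferred_name=NULL, nickname=NULL, legal_name=NULL, → literal Omar → Omar
item=N: preferred_name=Diego → Diego
item=R: preferred_name=NULL, nickname=NULL, legal_name=Bob → Bob
item=S: preferred_name=NULL, nickname=NULL, legal_name=Yara → Yara
item=U: preferred_name=NULL, nickname=Rosa → Rosa
item=X: preferred_name=NULL, nickname=NULL, legal_name=Sven → Sven
item=Y: preferred_name=NULL, nickname=NULL, legal_name=Lena → Lena
item=Z: preferred_name=NULL, nickname=NULL, legal_name=Sven → Sven

Wes, Kai, Omar, Gus, Xiu, Omar, Diego, Bob, Yara, Rosa, Sven, Lena, Sven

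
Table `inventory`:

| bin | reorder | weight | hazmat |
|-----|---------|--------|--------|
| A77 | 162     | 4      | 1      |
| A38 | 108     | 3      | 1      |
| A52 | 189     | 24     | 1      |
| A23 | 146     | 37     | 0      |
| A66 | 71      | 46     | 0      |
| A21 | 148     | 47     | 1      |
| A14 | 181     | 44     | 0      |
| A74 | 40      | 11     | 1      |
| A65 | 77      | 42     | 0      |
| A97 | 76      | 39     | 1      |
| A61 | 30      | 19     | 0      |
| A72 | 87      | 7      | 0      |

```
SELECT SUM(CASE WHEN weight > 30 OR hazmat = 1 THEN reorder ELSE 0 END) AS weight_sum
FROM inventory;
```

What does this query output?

1198

bin=A77: ✓ → 162
bin=A38: ✓ → 108
bin=A52: ✓ → 189
bin=A23: ✓ → 146
bin=A66: ✓ → 71
bin=A21: ✓ → 148
bin=A14: ✓ → 181
bin=A74: ✓ → 40
bin=A65: ✓ → 77
bin=A97: ✓ → 76
bin=A61: ✗
bin=A72: ✗
weight_sum = 162 + 108 + 189 + 146 + 71 + 148 + 181 + 40 + 77 + 76 = 1198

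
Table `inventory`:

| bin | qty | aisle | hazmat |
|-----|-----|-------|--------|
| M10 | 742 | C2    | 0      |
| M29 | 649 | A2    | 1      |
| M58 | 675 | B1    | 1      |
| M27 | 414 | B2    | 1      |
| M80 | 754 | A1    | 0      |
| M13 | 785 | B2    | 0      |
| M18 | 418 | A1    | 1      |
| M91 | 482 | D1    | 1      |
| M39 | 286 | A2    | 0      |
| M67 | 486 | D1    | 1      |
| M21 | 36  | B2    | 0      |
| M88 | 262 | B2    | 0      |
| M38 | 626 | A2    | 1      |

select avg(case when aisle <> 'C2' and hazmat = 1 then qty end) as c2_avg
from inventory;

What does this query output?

bin=M10: ✗
bin=M29: ✓ → 649
bin=M58: ✓ → 675
bin=M27: ✓ → 414
bin=M80: ✗
bin=M13: ✗
bin=M18: ✓ → 418
bin=M91: ✓ → 482
bin=M39: ✗
bin=M67: ✓ → 486
bin=M21: ✗
bin=M88: ✗
bin=M38: ✓ → 626
c2_avg = (649 + 675 + 414 + 418 + 482 + 486 + 626) / 7 = 535.7142857143

535.7142857143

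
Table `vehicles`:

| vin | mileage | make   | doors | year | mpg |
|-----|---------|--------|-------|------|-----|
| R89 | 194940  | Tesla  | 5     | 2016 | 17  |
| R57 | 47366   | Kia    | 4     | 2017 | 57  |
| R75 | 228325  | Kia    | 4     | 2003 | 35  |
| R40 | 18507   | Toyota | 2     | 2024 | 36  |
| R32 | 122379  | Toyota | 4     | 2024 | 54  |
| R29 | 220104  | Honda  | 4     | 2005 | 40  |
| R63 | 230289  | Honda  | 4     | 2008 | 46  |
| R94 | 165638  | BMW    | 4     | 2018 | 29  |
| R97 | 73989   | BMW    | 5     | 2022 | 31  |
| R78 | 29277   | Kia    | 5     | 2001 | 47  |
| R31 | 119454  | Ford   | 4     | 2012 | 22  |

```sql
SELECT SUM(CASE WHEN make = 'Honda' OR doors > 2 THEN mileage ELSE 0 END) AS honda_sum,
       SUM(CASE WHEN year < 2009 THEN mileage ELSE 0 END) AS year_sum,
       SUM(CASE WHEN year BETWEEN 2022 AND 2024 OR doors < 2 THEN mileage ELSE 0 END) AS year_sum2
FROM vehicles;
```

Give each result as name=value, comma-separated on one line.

[honda_sum: make = 'Honda' OR doors > 2]
vin=R89: ✓ → 194940
vin=R57: ✓ → 47366
vin=R75: ✓ → 228325
vin=R40: ✗
vin=R32: ✓ → 122379
vin=R29: ✓ → 220104
vin=R63: ✓ → 230289
vin=R94: ✓ → 165638
vin=R97: ✓ → 73989
vin=R78: ✓ → 29277
vin=R31: ✓ → 119454
honda_sum = 194940 + 47366 + 228325 + 122379 + 220104 + 230289 + 165638 + 73989 + 29277 + 119454 = 1431761
—
[year_sum: year < 2009]
vin=R89: ✗
vin=R57: ✗
vin=R75: ✓ → 228325
vin=R40: ✗
vin=R32: ✗
vin=R29: ✓ → 220104
vin=R63: ✓ → 230289
vin=R94: ✗
vin=R97: ✗
vin=R78: ✓ → 29277
vin=R31: ✗
year_sum = 228325 + 220104 + 230289 + 29277 = 707995
—
[year_sum2: year BETWEEN 2022 AND 2024 OR doors < 2]
vin=R89: ✗
vin=R57: ✗
vin=R75: ✗
vin=R40: ✓ → 18507
vin=R32: ✓ → 122379
vin=R29: ✗
vin=R63: ✗
vin=R94: ✗
vin=R97: ✓ → 73989
vin=R78: ✗
vin=R31: ✗
year_sum2 = 18507 + 122379 + 73989 = 214875

honda_sum=1431761, year_sum=707995, year_sum2=214875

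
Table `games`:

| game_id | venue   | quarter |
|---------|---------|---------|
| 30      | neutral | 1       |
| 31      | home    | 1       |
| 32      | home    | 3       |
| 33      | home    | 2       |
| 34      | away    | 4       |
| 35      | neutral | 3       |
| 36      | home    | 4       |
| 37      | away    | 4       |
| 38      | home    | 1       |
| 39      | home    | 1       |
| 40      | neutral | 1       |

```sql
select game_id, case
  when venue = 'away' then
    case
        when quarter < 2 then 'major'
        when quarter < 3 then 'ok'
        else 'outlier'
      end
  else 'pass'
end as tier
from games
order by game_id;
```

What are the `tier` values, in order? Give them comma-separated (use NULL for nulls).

pass, pass, pass, pass, outlier, pass, pass, outlier, pass, pass, pass

game_id=30: venue='neutral' → outer ELSE → pass
game_id=31: venue='home' → outer ELSE → pass
game_id=32: venue='home' → outer ELSE → pass
game_id=33: venue='home' → outer ELSE → pass
game_id=34: venue='away' → inner[ELSE] → outlier
game_id=35: venue='neutral' → outer ELSE → pass
game_id=36: venue='home' → outer ELSE → pass
game_id=37: venue='away' → inner[ELSE] → outlier
game_id=38: venue='home' → outer ELSE → pass
game_id=39: venue='home' → outer ELSE → pass
game_id=40: venue='neutral' → outer ELSE → pass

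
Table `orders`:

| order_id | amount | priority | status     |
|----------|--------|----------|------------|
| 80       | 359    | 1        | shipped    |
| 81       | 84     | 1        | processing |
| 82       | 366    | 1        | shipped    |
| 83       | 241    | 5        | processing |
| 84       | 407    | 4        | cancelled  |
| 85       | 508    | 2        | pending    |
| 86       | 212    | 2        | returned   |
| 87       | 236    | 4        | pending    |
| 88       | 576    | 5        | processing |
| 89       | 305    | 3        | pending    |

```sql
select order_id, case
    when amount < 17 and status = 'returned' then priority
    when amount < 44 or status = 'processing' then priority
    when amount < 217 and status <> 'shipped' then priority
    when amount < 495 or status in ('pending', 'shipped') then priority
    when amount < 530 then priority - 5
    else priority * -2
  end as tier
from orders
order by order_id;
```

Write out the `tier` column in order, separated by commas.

1, 1, 1, 5, 4, 2, 2, 4, 5, 3

order_id=80: amount < 495 or status in ('pending', 'shipped') → 1
order_id=81: amount < 44 or status = 'processing' → 1
order_id=82: amount < 495 or status in ('pending', 'shipped') → 1
order_id=83: amount < 44 or status = 'processing' → 5
order_id=84: amount < 495 or status in ('pending', 'shipped') → 4
order_id=85: amount < 495 or status in ('pending', 'shipped') → 2
order_id=86: amount < 217 and status <> 'shipped' → 2
order_id=87: amount < 495 or status in ('pending', 'shipped') → 4
order_id=88: amount < 44 or status = 'processing' → 5
order_id=89: amount < 495 or status in ('pending', 'shipped') → 3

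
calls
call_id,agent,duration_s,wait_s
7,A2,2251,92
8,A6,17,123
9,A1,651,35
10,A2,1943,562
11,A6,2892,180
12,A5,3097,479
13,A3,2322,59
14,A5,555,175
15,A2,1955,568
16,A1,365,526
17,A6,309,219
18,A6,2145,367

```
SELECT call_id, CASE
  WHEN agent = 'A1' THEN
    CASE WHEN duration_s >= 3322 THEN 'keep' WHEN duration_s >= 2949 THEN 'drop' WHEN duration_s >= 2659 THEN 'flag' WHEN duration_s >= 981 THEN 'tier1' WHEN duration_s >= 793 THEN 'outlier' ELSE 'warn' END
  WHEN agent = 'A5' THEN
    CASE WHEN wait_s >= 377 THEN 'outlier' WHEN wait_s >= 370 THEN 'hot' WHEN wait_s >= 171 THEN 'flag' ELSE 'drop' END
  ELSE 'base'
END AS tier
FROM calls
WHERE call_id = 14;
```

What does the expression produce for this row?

flag

call_id = 14: agent=A5, duration_s=555, wait_s=175.
agent='A5' → inner[wait_s >= 171] → flag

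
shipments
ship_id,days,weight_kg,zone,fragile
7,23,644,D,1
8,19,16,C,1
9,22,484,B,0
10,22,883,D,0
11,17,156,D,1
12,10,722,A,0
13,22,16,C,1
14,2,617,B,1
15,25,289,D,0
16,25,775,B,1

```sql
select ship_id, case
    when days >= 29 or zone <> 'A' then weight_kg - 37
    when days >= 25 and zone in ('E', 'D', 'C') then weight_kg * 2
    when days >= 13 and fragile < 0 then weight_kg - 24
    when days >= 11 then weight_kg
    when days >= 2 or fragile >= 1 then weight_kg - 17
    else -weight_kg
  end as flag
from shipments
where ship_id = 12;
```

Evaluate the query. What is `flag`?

ship_id = 12: days=10, weight_kg=722, zone=A, fragile=0.
days >= 29 or zone <> 'A' → false
days >= 25 and zone in ('E', 'D', 'C') → false
days >= 13 and fragile < 0 → false
days >= 11 → false
days >= 2 or fragile >= 1 → true → 705

705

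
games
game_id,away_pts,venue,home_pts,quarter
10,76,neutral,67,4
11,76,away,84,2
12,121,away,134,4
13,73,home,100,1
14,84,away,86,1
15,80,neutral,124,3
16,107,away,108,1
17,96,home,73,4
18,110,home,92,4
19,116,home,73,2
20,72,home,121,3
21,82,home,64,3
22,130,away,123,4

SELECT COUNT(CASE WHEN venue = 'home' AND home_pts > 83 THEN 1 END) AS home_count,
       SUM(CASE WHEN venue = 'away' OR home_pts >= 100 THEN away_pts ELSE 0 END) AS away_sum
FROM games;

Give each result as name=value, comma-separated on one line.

[home_count: venue = 'home' AND home_pts > 83]
game_id=10: ✗
game_id=11: ✗
game_id=12: ✗
game_id=13: ✓ → 1
game_id=14: ✗
game_id=15: ✗
game_id=16: ✗
game_id=17: ✗
game_id=18: ✓ → 1
game_id=19: ✗
game_id=20: ✓ → 1
game_id=21: ✗
game_id=22: ✗
home_count = COUNT(1, 1, 1) = 3
—
[away_sum: venue = 'away' OR home_pts >= 100]
game_id=10: ✗
game_id=11: ✓ → 76
game_id=12: ✓ → 121
game_id=13: ✓ → 73
game_id=14: ✓ → 84
game_id=15: ✓ → 80
game_id=16: ✓ → 107
game_id=17: ✗
game_id=18: ✗
game_id=19: ✗
game_id=20: ✓ → 72
game_id=21: ✗
game_id=22: ✓ → 130
away_sum = 76 + 121 + 73 + 84 + 80 + 107 + 72 + 130 = 743

home_count=3, away_sum=743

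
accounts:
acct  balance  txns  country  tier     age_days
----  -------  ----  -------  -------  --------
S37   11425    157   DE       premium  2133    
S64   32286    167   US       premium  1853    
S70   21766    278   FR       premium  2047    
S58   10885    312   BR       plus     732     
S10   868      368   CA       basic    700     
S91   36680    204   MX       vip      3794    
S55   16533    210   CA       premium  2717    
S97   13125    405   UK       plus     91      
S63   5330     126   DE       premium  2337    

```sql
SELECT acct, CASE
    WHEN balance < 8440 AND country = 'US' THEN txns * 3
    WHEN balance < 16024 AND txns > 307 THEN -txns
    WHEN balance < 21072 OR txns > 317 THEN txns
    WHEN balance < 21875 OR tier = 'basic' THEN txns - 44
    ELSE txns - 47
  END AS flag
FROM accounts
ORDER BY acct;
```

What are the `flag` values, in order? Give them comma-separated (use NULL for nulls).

acct=S10: balance < 16024 AND txns > 307 → -368
acct=S37: balance < 21072 OR txns > 317 → 157
acct=S55: balance < 21072 OR txns > 317 → 210
acct=S58: balance < 16024 AND txns > 307 → -312
acct=S63: balance < 21072 OR txns > 317 → 126
acct=S64: ELSE → 120
acct=S70: balance < 21875 OR tier = 'basic' → 234
acct=S91: ELSE → 157
acct=S97: balance < 16024 AND txns > 307 → -405

-368, 157, 210, -312, 126, 120, 234, 157, -405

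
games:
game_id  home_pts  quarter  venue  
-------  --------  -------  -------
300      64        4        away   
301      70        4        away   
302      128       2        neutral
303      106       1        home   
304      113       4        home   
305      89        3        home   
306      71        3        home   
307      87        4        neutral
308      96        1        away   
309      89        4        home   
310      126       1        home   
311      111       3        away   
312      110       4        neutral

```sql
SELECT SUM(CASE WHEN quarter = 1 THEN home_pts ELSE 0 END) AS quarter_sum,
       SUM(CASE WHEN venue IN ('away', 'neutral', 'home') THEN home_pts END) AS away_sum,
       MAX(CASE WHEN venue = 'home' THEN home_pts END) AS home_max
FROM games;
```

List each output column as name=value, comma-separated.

quarter_sum=328, away_sum=1260, home_max=126

[quarter_sum: quarter = 1]
game_id=300: ✗
game_id=301: ✗
game_id=302: ✗
game_id=303: ✓ → 106
game_id=304: ✗
game_id=305: ✗
game_id=306: ✗
game_id=307: ✗
game_id=308: ✓ → 96
game_id=309: ✗
game_id=310: ✓ → 126
game_id=311: ✗
game_id=312: ✗
quarter_sum = 106 + 96 + 126 = 328
—
[away_sum: venue IN ('away', 'neutral', 'home')]
game_id=300: ✓ → 64
game_id=301: ✓ → 70
game_id=302: ✓ → 128
game_id=303: ✓ → 106
game_id=304: ✓ → 113
game_id=305: ✓ → 89
game_id=306: ✓ → 71
game_id=307: ✓ → 87
game_id=308: ✓ → 96
game_id=309: ✓ → 89
game_id=310: ✓ → 126
game_id=311: ✓ → 111
game_id=312: ✓ → 110
away_sum = 64 + 70 + 128 + 106 + 113 + 89 + 71 + 87 + 96 + 89 + 126 + 111 + 110 = 1260
—
[home_max: venue = 'home']
game_id=300: ✗
game_id=301: ✗
game_id=302: ✗
game_id=303: ✓ → 106
game_id=304: ✓ → 113
game_id=305: ✓ → 89
game_id=306: ✓ → 71
game_id=307: ✗
game_id=308: ✗
game_id=309: ✓ → 89
game_id=310: ✓ → 126
game_id=311: ✗
game_id=312: ✗
home_max = MAX(106, 113, 89, 71, 89, 126) = 126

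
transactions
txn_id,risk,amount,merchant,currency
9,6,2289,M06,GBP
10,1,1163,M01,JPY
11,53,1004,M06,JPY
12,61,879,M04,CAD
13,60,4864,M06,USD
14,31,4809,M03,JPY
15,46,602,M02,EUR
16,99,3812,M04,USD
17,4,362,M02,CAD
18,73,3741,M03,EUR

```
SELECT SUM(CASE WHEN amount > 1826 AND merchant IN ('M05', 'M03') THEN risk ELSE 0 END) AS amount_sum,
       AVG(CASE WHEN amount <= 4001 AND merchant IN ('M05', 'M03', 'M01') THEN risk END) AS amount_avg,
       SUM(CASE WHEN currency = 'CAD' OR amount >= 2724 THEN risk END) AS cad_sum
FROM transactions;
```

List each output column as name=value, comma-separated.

[amount_sum: amount > 1826 AND merchant IN ('M05', 'M03')]
txn_id=9: ✗
txn_id=10: ✗
txn_id=11: ✗
txn_id=12: ✗
txn_id=13: ✗
txn_id=14: ✓ → 31
txn_id=15: ✗
txn_id=16: ✗
txn_id=17: ✗
txn_id=18: ✓ → 73
amount_sum = 31 + 73 = 104
—
[amount_avg: amount <= 4001 AND merchant IN ('M05', 'M03', 'M01')]
txn_id=9: ✗
txn_id=10: ✓ → 1
txn_id=11: ✗
txn_id=12: ✗
txn_id=13: ✗
txn_id=14: ✗
txn_id=15: ✗
txn_id=16: ✗
txn_id=17: ✗
txn_id=18: ✓ → 73
amount_avg = (1 + 73) / 2 = 37
—
[cad_sum: currency = 'CAD' OR amount >= 2724]
txn_id=9: ✗
txn_id=10: ✗
txn_id=11: ✗
txn_id=12: ✓ → 61
txn_id=13: ✓ → 60
txn_id=14: ✓ → 31
txn_id=15: ✗
txn_id=16: ✓ → 99
txn_id=17: ✓ → 4
txn_id=18: ✓ → 73
cad_sum = 61 + 60 + 31 + 99 + 4 + 73 = 328

amount_sum=104, amount_avg=37, cad_sum=328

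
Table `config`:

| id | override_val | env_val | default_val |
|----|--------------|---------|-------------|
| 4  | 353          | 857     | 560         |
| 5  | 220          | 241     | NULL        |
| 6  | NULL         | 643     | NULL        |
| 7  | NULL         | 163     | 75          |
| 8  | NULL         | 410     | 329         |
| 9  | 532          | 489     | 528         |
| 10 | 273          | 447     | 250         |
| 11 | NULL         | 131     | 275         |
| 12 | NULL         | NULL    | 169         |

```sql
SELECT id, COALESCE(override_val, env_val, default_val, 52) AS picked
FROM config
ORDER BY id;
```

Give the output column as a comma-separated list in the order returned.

id=4: override_val=353 → 353
id=5: override_val=220 → 220
id=6: override_val=NULL, env_val=643 → 643
id=7: override_val=NULL, env_val=163 → 163
id=8: override_val=NULL, env_val=410 → 410
id=9: override_val=532 → 532
id=10: override_val=273 → 273
id=11: override_val=NULL, env_val=131 → 131
id=12: override_val=NULL, env_val=NULL, default_val=169 → 169

353, 220, 643, 163, 410, 532, 273, 131, 169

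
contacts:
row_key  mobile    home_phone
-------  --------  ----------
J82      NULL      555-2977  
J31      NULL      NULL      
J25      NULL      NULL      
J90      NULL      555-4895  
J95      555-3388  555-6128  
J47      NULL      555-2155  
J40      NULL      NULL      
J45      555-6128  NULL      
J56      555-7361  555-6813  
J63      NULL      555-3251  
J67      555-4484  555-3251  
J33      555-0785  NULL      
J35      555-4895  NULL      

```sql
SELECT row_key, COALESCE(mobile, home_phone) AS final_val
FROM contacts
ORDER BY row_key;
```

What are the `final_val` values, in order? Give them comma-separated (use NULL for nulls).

NULL, NULL, 555-0785, 555-4895, NULL, 555-6128, 555-2155, 555-7361, 555-3251, 555-4484, 555-2977, 555-4895, 555-3388

row_key=J25: mobile=NULL, home_phone=NULL (all NULL) → NULL
row_key=J31: mobile=NULL, home_phone=NULL (all NULL) → NULL
row_key=J33: mobile=555-0785 → 555-0785
row_key=J35: mobile=555-4895 → 555-4895
row_key=J40: mobile=NULL, home_phone=NULL (all NULL) → NULL
row_key=J45: mobile=555-6128 → 555-6128
row_key=J47: mobile=NULL, home_phone=555-2155 → 555-2155
row_key=J56: mobile=555-7361 → 555-7361
row_key=J63: mobile=NULL, home_phone=555-3251 → 555-3251
row_key=J67: mobile=555-4484 → 555-4484
row_key=J82: mobile=NULL, home_phone=555-2977 → 555-2977
row_key=J90: mobile=NULL, home_phone=555-4895 → 555-4895
row_key=J95: mobile=555-3388 → 555-3388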